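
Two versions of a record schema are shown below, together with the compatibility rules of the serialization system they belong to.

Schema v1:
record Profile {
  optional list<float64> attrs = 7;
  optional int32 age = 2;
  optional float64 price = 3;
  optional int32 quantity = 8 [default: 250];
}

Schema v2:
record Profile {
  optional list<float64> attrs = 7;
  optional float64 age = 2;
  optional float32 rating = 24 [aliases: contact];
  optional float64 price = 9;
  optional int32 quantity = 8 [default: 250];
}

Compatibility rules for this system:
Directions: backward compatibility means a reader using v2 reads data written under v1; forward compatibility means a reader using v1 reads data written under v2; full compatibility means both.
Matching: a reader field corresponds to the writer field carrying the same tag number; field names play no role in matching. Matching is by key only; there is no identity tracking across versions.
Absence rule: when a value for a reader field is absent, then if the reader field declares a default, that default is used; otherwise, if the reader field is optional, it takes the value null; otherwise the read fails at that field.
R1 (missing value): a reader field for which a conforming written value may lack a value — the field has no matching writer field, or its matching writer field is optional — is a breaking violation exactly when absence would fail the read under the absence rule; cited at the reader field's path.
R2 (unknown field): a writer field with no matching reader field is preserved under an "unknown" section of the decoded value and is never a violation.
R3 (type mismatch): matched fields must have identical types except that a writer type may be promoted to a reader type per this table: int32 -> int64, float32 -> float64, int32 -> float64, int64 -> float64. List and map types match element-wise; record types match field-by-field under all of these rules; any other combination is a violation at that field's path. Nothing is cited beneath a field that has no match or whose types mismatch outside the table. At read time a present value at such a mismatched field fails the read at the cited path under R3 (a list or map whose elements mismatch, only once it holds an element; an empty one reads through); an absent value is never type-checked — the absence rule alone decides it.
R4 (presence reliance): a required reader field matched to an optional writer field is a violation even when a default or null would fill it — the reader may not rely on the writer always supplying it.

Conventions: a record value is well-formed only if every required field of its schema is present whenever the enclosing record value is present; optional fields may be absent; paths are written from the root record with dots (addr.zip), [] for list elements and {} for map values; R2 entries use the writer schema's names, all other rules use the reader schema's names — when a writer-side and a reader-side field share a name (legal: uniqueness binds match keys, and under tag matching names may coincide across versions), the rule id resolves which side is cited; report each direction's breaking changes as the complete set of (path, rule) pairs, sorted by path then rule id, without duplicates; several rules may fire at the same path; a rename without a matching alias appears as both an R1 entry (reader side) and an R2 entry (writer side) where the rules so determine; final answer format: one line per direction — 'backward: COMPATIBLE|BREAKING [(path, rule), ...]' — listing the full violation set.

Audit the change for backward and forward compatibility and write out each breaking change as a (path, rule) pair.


arrows below run writer -> reader for Profile
backward pass over Profile, reader schema v2, writer schema v1:
  writer optional, list<float64> -> list<float64>: reader attrs maps from writer attrs
  writer optional, int32 -> float64: reader age maps from writer age
  rating: no writer match
  price: no writer match
  writer optional, int32 -> int32: reader quantity maps from writer quantity
  writer field price has no reader counterpart
  => backward verdict for Profile: COMPATIBLE, no violations
forward pass over Profile, reader schema v1, writer schema v2:
  writer optional, list<float64> -> list<float64>: reader attrs maps from writer attrs
  writer optional, float64 -> int32: reader age maps from writer age
  price: no writer match
  writer optional, int32 -> int32: reader quantity maps from writer quantity
  writer field rating has no reader counterpart
  writer field price has no reader counterpart
  breaking: (age, R3)
  => 1 violation(s): forward is BREAKING for Profile

backward: COMPATIBLE []; forward: BREAKING [(age, R3)]


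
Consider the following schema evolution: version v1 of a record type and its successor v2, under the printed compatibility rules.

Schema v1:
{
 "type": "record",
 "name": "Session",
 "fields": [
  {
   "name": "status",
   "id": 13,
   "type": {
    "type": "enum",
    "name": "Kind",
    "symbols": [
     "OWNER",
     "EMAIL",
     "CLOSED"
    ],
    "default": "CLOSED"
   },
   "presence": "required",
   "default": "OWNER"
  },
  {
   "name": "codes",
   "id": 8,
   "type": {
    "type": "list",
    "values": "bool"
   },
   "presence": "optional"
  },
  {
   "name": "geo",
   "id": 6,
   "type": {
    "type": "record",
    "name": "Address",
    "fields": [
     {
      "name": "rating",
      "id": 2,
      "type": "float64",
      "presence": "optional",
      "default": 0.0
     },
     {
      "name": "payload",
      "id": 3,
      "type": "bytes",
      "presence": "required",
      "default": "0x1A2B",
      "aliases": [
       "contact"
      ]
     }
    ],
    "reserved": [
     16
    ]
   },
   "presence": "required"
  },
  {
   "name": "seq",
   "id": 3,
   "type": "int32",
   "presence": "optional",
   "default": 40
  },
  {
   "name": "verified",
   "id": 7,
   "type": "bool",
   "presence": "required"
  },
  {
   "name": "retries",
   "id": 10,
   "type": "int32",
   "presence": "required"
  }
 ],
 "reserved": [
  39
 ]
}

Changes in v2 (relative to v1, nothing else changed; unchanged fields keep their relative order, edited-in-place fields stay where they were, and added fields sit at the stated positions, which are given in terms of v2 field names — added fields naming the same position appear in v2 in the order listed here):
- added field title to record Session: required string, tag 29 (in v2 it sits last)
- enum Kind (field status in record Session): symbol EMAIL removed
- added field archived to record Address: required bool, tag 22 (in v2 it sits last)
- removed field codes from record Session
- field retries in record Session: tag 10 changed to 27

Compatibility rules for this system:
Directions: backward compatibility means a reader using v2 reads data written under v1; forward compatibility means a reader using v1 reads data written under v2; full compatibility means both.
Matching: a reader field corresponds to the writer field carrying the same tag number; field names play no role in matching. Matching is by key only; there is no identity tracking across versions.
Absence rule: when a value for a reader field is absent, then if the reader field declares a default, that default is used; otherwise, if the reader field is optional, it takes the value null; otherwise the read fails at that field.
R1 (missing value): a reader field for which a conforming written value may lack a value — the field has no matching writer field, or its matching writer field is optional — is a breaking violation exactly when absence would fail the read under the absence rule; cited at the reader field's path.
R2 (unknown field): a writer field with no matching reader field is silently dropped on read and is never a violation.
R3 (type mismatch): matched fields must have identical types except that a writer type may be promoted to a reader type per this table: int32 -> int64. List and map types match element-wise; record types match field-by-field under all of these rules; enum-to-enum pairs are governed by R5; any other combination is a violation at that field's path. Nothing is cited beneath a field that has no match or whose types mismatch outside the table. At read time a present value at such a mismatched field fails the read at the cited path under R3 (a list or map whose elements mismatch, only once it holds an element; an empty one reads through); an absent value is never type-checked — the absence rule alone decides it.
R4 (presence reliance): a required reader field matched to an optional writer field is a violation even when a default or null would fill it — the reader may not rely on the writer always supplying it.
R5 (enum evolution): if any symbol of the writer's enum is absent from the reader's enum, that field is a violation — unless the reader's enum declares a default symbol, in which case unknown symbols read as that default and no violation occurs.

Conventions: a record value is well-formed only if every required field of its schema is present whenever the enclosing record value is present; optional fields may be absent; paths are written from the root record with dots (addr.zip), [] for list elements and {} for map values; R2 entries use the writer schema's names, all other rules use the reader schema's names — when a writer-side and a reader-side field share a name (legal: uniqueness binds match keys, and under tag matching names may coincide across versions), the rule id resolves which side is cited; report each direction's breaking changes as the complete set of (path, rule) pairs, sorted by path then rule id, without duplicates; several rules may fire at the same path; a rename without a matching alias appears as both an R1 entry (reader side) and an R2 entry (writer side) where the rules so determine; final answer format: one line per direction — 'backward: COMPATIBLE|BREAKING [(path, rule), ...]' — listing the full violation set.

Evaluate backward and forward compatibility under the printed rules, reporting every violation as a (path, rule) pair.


each type pair in Session: writer, then reader
backward on Session — v2 reading data written by v1:
  status: paired with writer status (Kind -> Kind; writer required)
  geo: paired with writer geo (Address -> Address; writer required)
  seq: paired with writer seq (int32 -> int32; writer optional)
  verified: paired with writer verified (bool -> bool; writer required)
  retries: no writer-side match
  title: no writer-side match
  leftover writer field: codes
  leftover writer field: retries
  geo.rating: paired with writer geo.rating (float64 -> float64; writer optional)
  geo.payload: paired with writer geo.payload (bytes -> bytes; writer required)
  geo.archived: no writer-side match
  R1 fires at geo.archived
  R1 fires at retries
  R1 fires at title
  => backward verdict for Session: BREAKING, 3 violation(s)
forward on Session — v1 reading data written by v2:
  status: paired with writer status (Kind -> Kind; writer required)
  codes: no writer-side match
  geo: paired with writer geo (Address -> Address; writer required)
  seq: paired with writer seq (int32 -> int32; writer optional)
  verified: paired with writer verified (bool -> bool; writer required)
  retries: no writer-side match
  leftover writer field: retries
  leftover writer field: title
  geo.rating: paired with writer geo.rating (float64 -> float64; writer optional)
  geo.payload: paired with writer geo.payload (bytes -> bytes; writer required)
  leftover writer field: geo.archived
  R1 fires at retries
  => forward verdict for Session: BREAKING, 1 violation(s)

backward: BREAKING [(geo.archived, R1), (retries, R1), (title, R1)]; forward: BREAKING [(retries, R1)]


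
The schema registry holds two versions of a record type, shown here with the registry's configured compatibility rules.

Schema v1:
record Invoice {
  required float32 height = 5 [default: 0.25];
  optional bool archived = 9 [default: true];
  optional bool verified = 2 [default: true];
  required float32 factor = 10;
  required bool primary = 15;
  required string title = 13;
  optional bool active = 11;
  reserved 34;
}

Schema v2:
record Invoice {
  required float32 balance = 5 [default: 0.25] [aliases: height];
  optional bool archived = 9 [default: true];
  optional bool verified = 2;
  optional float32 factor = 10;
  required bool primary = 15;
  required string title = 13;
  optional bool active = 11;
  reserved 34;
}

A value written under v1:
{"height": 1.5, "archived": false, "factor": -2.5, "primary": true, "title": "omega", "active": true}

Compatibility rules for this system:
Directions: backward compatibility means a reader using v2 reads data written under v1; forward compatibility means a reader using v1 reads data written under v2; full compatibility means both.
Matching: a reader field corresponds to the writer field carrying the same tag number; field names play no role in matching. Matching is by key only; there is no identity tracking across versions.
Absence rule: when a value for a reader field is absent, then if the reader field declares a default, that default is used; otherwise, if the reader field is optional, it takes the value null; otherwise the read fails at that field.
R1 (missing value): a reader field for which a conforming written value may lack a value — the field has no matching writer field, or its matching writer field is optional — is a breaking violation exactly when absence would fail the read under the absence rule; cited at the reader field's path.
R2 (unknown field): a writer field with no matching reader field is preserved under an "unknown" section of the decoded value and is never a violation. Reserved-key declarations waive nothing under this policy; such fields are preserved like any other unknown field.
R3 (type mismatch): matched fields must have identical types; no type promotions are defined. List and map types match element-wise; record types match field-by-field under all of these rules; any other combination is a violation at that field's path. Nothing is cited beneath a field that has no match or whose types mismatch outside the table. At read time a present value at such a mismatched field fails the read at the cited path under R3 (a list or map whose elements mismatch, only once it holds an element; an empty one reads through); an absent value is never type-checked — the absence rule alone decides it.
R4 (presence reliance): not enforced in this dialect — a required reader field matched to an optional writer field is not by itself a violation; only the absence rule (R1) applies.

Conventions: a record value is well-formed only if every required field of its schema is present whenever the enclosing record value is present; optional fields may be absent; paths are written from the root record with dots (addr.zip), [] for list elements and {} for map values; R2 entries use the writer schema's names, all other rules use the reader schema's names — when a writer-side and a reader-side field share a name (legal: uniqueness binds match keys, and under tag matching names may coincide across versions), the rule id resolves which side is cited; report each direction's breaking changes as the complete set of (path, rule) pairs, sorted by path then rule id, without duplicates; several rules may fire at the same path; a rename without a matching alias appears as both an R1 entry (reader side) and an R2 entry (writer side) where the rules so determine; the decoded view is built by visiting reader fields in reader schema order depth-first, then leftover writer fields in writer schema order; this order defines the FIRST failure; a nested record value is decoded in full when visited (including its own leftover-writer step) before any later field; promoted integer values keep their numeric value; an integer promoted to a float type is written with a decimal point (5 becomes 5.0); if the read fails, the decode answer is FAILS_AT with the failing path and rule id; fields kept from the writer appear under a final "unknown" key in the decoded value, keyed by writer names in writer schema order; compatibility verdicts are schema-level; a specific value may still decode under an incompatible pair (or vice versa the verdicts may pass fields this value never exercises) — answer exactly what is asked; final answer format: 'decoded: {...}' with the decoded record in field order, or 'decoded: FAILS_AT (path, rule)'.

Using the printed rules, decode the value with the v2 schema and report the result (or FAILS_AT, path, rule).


in Invoice below, arrows point writer -> reader
decode (reader v2):
  balance := 1.5 (from writer height)
  archived := false
  verified := null (missing; optional => null)
  factor := -2.5
  primary := true
  title := "omega"
  active := true
  => decoded: {"balance": 1.5, "archived": false, "verified": null, "factor": -2.5, "primary": true, "title": "omega", "active": true}
the other Invoice changes do not affect what is asked:
  field factor in record Invoice: required changed to optional -> shifts the Invoice verdicts, not this decode

decoded: {"balance": 1.5, "archived": false, "verified": null, "factor": -2.5, "primary": true, "title": "omega", "active": true}


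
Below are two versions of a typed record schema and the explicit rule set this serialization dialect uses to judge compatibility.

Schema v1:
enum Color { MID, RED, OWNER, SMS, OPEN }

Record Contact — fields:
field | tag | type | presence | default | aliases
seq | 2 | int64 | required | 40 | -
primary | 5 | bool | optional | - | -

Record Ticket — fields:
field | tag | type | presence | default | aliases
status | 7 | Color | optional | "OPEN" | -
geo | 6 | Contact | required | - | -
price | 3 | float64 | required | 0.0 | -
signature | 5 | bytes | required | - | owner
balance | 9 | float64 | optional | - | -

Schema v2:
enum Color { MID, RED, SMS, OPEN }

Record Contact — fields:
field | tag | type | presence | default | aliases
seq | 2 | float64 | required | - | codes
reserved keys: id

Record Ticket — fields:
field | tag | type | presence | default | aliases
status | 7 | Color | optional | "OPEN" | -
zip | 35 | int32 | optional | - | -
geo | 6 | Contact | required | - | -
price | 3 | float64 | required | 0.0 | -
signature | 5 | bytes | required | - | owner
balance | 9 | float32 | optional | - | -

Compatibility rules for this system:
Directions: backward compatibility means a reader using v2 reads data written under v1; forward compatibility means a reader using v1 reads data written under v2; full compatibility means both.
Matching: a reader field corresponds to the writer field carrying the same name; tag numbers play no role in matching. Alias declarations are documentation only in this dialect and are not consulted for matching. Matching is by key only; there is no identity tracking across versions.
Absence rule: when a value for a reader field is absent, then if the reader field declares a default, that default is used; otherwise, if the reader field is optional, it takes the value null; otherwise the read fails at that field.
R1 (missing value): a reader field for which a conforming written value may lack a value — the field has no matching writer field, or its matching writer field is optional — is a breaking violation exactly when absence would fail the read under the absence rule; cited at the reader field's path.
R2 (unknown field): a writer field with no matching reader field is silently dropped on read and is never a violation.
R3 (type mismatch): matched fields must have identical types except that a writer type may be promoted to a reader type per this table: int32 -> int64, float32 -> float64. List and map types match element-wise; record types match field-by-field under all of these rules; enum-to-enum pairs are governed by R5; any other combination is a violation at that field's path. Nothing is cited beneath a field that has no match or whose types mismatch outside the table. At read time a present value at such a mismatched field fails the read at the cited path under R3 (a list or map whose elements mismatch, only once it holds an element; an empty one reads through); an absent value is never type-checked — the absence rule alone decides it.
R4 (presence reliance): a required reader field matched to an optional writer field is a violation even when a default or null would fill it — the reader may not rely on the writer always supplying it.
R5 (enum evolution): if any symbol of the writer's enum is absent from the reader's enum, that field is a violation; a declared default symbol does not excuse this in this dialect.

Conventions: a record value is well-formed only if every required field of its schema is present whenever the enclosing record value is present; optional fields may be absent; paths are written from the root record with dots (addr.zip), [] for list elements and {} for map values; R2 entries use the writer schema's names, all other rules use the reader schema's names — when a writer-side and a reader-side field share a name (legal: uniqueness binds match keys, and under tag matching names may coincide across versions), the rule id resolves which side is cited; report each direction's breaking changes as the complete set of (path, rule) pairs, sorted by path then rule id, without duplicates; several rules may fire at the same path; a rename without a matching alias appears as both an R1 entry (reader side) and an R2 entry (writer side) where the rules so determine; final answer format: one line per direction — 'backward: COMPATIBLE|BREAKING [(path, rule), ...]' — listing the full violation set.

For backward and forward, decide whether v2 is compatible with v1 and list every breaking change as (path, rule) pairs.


the writer's type comes first in each Ticket pair
backward analysis of Ticket with v2 as reader and v1 as writer:
  status: paired with writer status (Color -> Color; writer optional)
  zip: no writer match
  geo: paired with writer geo (Contact -> Contact; writer required)
  price: paired with writer price (float64 -> float64; writer required)
  signature: paired with writer signature (bytes -> bytes; writer required)
  balance: paired with writer balance (float64 -> float32; writer optional)
  geo.seq: paired with writer geo.seq (int64 -> float64; writer required)
  geo.primary (writer side), unknown to reader
  breaking: (balance, R3)
  breaking: (geo.seq, R3)
  breaking: (status, R5)
  => 3 violation(s): backward is BREAKING for Ticket
forward analysis of Ticket with v1 as reader and v2 as writer:
  status: paired with writer status (Color -> Color; writer optional)
  geo: paired with writer geo (Contact -> Contact; writer required)
  price: paired with writer price (float64 -> float64; writer required)
  signature: paired with writer signature (bytes -> bytes; writer required)
  balance: paired with writer balance (float32 -> float64; writer optional)
  zip (writer side), unknown to reader
  geo.seq: paired with writer geo.seq (float64 -> int64; writer required)
  geo.primary: no writer match
  breaking: (geo.seq, R3)
  => 1 violation(s): forward is BREAKING for Ticket

backward: BREAKING [(balance, R3), (geo.seq, R3), (status, R5)]; forward: BREAKING [(geo.seq, R3)]


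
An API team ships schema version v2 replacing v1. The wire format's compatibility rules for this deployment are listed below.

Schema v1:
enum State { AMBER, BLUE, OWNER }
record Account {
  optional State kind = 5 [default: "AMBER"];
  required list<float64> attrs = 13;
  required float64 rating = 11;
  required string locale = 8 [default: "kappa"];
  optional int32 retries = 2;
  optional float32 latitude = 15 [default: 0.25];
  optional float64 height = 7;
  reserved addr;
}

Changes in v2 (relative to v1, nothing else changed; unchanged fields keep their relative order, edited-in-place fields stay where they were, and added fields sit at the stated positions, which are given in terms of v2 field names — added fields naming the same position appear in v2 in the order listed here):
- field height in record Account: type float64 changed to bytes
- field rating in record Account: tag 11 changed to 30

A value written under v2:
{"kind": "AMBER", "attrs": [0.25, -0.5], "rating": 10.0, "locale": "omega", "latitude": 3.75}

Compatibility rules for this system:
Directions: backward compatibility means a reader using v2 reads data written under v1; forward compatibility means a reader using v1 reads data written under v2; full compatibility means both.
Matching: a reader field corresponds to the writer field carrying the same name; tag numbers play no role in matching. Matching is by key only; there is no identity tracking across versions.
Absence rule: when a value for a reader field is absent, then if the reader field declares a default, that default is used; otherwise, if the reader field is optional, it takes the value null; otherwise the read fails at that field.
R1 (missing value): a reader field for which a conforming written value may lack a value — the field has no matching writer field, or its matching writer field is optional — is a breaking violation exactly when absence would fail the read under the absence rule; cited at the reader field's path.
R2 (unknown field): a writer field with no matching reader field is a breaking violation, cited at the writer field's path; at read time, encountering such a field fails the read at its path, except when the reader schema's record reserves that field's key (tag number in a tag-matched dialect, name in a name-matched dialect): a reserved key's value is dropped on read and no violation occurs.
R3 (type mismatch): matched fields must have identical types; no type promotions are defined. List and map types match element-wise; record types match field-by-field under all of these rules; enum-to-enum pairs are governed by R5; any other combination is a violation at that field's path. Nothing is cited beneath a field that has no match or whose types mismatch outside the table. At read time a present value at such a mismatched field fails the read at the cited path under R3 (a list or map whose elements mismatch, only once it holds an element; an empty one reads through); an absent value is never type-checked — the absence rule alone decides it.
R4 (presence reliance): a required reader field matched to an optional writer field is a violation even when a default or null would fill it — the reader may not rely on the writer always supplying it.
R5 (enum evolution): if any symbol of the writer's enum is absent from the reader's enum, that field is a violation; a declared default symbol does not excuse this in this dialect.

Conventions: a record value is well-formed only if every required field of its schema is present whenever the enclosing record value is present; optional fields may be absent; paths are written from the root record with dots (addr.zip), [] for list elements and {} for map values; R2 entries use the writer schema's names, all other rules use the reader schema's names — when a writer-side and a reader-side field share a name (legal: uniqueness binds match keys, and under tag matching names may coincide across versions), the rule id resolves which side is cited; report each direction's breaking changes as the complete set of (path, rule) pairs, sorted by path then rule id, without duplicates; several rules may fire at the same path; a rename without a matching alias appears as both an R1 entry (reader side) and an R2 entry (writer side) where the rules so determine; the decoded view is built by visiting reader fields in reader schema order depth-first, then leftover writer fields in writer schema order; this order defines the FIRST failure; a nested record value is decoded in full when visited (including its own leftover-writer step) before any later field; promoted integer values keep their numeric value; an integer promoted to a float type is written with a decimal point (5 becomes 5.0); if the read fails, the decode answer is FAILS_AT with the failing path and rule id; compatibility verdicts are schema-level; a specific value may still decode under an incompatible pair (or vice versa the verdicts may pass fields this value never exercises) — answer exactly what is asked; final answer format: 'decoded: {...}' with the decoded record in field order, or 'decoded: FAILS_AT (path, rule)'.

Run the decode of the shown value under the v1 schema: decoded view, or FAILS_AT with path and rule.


arrows below run writer -> reader for Account
decode walk for Account under reader schema v1:
  kind := "AMBER"
  attrs := [0.25, -0.5]
  rating := 10.0
  locale := "omega"
  retries := null (absent, optional -> null)
  latitude := 3.75
  height := null (absent, optional -> null)
  => decoded: {"kind": "AMBER", "attrs": [0.25, -0.5], "rating": 10.0, "locale": "omega", "retries": null, "latitude": 3.75, "height": null}
ruling out the remaining Account differences:
  field height in record Account: type float64 changed to bytes -> a verdict-level change on Account — the shown value reads the same
  field rating in record Account: tag 11 changed to 30 -> fires no rule on Account under this dialect and leaves the result unchanged

decoded: {"kind": "AMBER", "attrs": [0.25, -0.5], "rating": 10.0, "locale": "omega", "retries": null, "latitude": 3.75, "height": null}


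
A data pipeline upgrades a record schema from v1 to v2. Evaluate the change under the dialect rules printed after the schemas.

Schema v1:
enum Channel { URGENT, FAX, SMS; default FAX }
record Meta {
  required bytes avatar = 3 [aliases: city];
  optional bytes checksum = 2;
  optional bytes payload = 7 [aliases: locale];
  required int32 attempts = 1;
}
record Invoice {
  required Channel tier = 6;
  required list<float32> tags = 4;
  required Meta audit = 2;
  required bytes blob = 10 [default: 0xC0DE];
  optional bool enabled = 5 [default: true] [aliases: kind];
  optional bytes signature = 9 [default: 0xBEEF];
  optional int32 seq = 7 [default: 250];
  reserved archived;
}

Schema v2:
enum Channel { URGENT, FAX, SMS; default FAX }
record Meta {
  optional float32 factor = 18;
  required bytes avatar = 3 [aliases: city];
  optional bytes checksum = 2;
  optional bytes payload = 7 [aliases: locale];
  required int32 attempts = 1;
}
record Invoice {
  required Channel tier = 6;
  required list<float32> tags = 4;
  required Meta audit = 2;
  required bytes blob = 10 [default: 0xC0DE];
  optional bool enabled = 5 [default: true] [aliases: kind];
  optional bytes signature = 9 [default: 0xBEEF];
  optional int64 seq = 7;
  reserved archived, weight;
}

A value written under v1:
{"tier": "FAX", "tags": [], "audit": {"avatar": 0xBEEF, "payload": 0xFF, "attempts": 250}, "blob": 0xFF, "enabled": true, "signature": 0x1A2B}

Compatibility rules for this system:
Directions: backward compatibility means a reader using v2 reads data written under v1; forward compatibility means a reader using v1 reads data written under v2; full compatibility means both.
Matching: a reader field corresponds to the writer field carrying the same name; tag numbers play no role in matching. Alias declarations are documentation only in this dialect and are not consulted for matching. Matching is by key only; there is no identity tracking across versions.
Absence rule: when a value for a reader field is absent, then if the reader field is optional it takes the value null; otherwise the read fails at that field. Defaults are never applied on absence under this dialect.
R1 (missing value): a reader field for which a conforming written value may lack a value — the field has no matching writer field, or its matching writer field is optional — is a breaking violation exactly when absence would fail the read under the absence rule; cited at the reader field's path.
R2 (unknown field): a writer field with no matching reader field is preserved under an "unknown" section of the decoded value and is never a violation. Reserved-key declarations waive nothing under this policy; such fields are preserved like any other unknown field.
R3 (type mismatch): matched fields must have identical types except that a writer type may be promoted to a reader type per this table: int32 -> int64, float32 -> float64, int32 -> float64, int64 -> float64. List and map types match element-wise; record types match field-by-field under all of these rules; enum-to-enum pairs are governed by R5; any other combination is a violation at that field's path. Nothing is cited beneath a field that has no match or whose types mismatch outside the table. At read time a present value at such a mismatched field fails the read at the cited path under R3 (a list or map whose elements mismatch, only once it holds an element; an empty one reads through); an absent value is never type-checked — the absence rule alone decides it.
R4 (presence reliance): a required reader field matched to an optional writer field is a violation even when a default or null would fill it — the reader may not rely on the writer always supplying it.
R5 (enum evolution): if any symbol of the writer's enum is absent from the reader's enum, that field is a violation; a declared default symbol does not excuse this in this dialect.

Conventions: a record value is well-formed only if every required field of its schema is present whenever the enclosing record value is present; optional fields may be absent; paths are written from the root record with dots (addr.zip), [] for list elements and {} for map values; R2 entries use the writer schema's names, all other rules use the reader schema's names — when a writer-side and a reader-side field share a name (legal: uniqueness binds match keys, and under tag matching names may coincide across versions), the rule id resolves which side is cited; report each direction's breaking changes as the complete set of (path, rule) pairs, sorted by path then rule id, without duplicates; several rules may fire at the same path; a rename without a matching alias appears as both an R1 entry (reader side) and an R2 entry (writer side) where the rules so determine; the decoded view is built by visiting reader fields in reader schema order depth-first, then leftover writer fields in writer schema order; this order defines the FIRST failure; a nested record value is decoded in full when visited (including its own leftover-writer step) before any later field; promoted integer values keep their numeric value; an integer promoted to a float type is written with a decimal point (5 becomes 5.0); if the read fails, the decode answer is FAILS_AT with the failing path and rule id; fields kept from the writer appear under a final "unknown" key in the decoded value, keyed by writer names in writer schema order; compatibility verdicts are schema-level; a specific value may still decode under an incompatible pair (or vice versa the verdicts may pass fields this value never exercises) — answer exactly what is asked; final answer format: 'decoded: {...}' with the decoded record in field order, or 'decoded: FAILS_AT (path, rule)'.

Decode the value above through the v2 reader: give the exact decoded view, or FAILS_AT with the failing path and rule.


in Invoice below, arrows point writer -> reader
decoding the Invoice value with the v2 reader:
  tier := "FAX"
  tags := []
  audit.factor := null (missing; optional => null)
  audit.avatar := 0xBEEF
  audit.checksum := null (missing; optional => null)
  audit.payload := 0xFF
  audit.attempts := 250
  blob := 0xFF
  enabled := true
  signature := 0x1A2B
  seq := null (missing; optional => null)
  => decoded: {"tier": "FAX", "tags": [], "audit": {"factor": null, "avatar": 0xBEEF, "checksum": null, "payload": 0xFF, "attempts": 250}, "blob": 0xFF, "enabled": true, "signature": 0x1A2B, "seq": null}
ruling out the remaining Invoice differences:
  field seq in record Invoice: type int32 changed to int64 (its default is dropped) -> schema-level compatibility only; this Invoice value's decode is unchanged

decoded: {"tier": "FAX", "tags": [], "audit": {"factor": null, "avatar": 0xBEEF, "checksum": null, "payload": 0xFF, "attempts": 250}, "blob": 0xFF, "enabled": true, "signature": 0x1A2B, "seq": null}


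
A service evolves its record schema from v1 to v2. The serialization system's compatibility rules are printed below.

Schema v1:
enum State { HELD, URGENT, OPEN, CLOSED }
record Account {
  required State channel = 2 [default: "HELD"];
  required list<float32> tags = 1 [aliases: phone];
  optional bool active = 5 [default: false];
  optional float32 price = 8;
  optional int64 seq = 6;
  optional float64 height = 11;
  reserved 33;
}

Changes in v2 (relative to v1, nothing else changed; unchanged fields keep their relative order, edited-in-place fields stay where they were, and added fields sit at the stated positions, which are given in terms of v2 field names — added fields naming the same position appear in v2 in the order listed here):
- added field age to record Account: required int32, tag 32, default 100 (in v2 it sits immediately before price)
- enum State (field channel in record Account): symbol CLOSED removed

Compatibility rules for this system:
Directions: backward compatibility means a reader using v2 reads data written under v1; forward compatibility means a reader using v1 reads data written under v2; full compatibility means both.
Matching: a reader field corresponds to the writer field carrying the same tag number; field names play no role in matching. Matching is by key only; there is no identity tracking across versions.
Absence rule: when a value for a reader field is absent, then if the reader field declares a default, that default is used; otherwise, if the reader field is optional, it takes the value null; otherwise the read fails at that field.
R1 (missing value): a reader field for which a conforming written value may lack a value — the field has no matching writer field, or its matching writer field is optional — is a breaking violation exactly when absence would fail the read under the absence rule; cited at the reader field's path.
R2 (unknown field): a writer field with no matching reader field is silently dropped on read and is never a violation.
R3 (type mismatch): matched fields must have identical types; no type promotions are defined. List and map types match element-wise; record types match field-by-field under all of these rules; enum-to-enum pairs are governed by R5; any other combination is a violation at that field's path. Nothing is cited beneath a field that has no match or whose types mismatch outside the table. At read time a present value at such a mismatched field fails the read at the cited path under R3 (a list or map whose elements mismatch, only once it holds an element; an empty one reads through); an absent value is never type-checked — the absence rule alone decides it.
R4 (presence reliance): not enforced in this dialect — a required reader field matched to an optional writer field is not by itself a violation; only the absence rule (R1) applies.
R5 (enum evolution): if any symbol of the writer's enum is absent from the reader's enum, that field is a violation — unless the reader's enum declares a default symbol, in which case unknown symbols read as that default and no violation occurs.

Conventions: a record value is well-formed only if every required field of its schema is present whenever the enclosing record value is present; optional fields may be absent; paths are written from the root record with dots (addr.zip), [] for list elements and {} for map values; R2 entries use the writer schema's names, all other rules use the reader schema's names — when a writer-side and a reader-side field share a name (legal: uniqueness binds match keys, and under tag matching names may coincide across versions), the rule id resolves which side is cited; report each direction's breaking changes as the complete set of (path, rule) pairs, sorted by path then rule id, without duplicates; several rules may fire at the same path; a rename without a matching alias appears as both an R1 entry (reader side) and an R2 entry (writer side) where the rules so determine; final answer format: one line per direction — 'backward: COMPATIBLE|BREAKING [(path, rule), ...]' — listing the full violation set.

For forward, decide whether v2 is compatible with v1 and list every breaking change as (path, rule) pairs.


arrows below run writer -> reader for Account
forward on Account — v1 reading data written by v2:
  channel: State -> State, writer required; from channel
  tags: list<float32> -> list<float32>, writer required; from tags
  active: bool -> bool, writer optional; from active
  price: float32 -> float32, writer optional; from price
  seq: int64 -> int64, writer optional; from seq
  height: float64 -> float64, writer optional; from height
  writer field age has no reader counterpart
  nothing fires on Account: forward is COMPATIBLE
the other Account changes do not affect what is asked:
  added field age to record Account: required int32, tag 32, default 100 (in v2 it sits immediately before price) -> inert for the asked Account verdict: nothing fires
  enum State (field channel in record Account): symbol CLOSED removed -> fires only in the backward direction of Account, which is not asked here

forward: COMPATIBLE []
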